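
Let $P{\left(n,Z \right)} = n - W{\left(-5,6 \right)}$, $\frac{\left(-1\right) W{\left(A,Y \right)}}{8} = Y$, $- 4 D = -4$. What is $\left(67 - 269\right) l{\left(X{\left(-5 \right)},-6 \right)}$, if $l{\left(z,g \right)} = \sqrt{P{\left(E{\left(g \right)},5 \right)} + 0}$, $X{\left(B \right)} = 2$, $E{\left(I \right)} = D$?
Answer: $-1414$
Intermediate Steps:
$D = 1$ ($D = \left(- \frac{1}{4}\right) \left(-4\right) = 1$)
$W{\left(A,Y \right)} = - 8 Y$
$E{\left(I \right)} = 1$
$P{\left(n,Z \right)} = 48 + n$ ($P{\left(n,Z \right)} = n - \left(-8\right) 6 = n - -48 = n + 48 = 48 + n$)
$l{\left(z,g \right)} = 7$ ($l{\left(z,g \right)} = \sqrt{\left(48 + 1\right) + 0} = \sqrt{49 + 0} = \sqrt{49} = 7$)
$\left(67 - 269\right) l{\left(X{\left(-5 \right)},-6 \right)} = \left(67 - 269\right) 7 = \left(-202\right) 7 = -1414$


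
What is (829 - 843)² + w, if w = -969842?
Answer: -969646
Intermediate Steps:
(829 - 843)² + w = (829 - 843)² - 969842 = (-14)² - 969842 = 196 - 969842 = -969646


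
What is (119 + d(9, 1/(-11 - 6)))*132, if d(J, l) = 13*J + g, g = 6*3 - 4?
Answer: 33000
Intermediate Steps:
g = 14 (g = 18 - 4 = 14)
d(J, l) = 14 + 13*J (d(J, l) = 13*J + 14 = 14 + 13*J)
(119 + d(9, 1/(-11 - 6)))*132 = (119 + (14 + 13*9))*132 = (119 + (14 + 117))*132 = (119 + 131)*132 = 250*132 = 33000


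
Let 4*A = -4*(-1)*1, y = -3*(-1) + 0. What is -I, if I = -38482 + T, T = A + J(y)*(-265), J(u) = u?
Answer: 39276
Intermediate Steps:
y = 3 (y = 3 + 0 = 3)
A = 1 (A = (-4*(-1)*1)/4 = (4*1)/4 = (¼)*4 = 1)
T = -794 (T = 1 + 3*(-265) = 1 - 795 = -794)
I = -39276 (I = -38482 - 794 = -39276)
-I = -1*(-39276) = 39276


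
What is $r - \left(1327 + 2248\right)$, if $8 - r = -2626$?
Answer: $-941$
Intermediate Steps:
$r = 2634$ ($r = 8 - -2626 = 8 + 2626 = 2634$)
$r - \left(1327 + 2248\right) = 2634 - \left(1327 + 2248\right) = 2634 - 3575 = -941$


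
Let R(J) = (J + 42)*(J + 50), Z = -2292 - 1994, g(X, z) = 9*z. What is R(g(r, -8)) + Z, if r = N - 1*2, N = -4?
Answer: -3626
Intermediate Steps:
r = -6 (r = -4 - 1*2 = -4 - 2 = -6)
Z = -4286
R(J) = (42 + J)*(50 + J)
R(g(r, -8)) + Z = (2100 + (9*(-8))**2 + 92*(9*(-8))) - 4286 = (2100 + (-72)**2 + 92*(-72)) - 4286 = (2100 + 5184 - 6624) - 4286 = 660 - 4286 = -3626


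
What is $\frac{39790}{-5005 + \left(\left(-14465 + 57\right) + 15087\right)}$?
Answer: $- \frac{19895}{2163} \approx -9.1979$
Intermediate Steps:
$\frac{39790}{-5005 + \left(\left(-14465 + 57\right) + 15087\right)} = \frac{39790}{-5005 + \left(-14408 + 15087\right)} = \frac{39790}{-5005 + 679} = \frac{39790}{-4326} = 39790 \left(- \frac{1}{4326}\right) = - \frac{19895}{2163}$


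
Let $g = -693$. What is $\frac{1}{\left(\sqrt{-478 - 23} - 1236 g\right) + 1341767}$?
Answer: $\frac{2198315}{4832588839726} - \frac{i \sqrt{501}}{4832588839726} \approx 4.5489 \cdot 10^{-7} - 4.6317 \cdot 10^{-12} i$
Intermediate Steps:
$\frac{1}{\left(\sqrt{-478 - 23} - 1236 g\right) + 1341767} = \frac{1}{\left(\sqrt{-478 - 23} - -856548\right) + 1341767} = \frac{1}{\left(\sqrt{-501} + 856548\right) + 1341767} = \frac{1}{\left(i \sqrt{501} + 856548\right) + 1341767} = \frac{1}{\left(856548 + i \sqrt{501}\right) + 1341767} = \frac{1}{2198315 + i \sqrt{501}}$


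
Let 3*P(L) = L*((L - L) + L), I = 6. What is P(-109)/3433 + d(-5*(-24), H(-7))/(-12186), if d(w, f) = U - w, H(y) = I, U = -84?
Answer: 2720053/2324141 ≈ 1.1703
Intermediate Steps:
H(y) = 6
d(w, f) = -84 - w
P(L) = L**2/3 (P(L) = (L*((L - L) + L))/3 = (L*(0 + L))/3 = (L*L)/3 = L**2/3)
P(-109)/3433 + d(-5*(-24), H(-7))/(-12186) = ((1/3)*(-109)**2)/3433 + (-84 - (-5)*(-24))/(-12186) = ((1/3)*11881)*(1/3433) + (-84 - 1*120)*(-1/12186) = (11881/3)*(1/3433) + (-84 - 120)*(-1/12186) = 11881/10299 - 204*(-1/12186) = 11881/10299 + 34/2031 = 2720053/2324141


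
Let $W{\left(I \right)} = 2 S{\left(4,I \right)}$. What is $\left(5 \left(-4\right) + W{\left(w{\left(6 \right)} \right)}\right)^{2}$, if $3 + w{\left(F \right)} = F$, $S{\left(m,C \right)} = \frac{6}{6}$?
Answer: $324$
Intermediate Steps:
$S{\left(m,C \right)} = 1$ ($S{\left(m,C \right)} = 6 \cdot \frac{1}{6} = 1$)
$w{\left(F \right)} = -3 + F$
$W{\left(I \right)} = 2$ ($W{\left(I \right)} = 2 \cdot 1 = 2$)
$\left(5 \left(-4\right) + W{\left(w{\left(6 \right)} \right)}\right)^{2} = \left(5 \left(-4\right) + 2\right)^{2} = \left(-20 + 2\right)^{2} = \left(-18\right)^{2} = 324$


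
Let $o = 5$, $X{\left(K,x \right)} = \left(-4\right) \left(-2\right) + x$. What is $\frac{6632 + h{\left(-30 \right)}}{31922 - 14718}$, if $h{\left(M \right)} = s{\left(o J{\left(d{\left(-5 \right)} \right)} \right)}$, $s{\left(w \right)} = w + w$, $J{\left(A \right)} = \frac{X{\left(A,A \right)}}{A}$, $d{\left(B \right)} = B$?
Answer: $\frac{3313}{8602} \approx 0.38514$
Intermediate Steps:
$X{\left(K,x \right)} = 8 + x$
$J{\left(A \right)} = \frac{8 + A}{A}$
$s{\left(w \right)} = 2 w$
$h{\left(M \right)} = -6$ ($h{\left(M \right)} = 2 \cdot 5 \frac{8 - 5}{-5} = 2 \cdot 5 \left(\left(- \frac{1}{5}\right) 3\right) = 2 \cdot 5 \left(- \frac{3}{5}\right) = 2 \left(-3\right) = -6$)
$\frac{6632 + h{\left(-30 \right)}}{31922 - 14718} = \frac{6632 - 6}{31922 - 14718} = \frac{6626}{17204} = 6626 \cdot \frac{1}{17204} = \frac{3313}{8602}$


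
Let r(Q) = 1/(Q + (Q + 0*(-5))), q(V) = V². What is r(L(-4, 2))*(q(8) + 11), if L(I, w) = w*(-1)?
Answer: -75/4 ≈ -18.750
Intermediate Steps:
L(I, w) = -w
r(Q) = 1/(2*Q) (r(Q) = 1/(Q + (Q + 0)) = 1/(Q + Q) = 1/(2*Q))
r(L(-4, 2))*(q(8) + 11) = (1/(2*((-1*2))))*(8² + 11) = ((½)/(-2))*(64 + 11) = ((½)*(-½))*75 = -¼*75 = -75/4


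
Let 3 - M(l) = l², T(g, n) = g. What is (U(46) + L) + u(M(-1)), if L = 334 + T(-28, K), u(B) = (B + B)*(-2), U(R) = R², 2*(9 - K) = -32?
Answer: 2414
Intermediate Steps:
K = 25 (K = 9 - ½*(-32) = 9 + 16 = 25)
M(l) = 3 - l²
u(B) = -4*B (u(B) = (2*B)*(-2) = -4*B)
L = 306 (L = 334 - 28 = 306)
(U(46) + L) + u(M(-1)) = (46² + 306) - 4*(3 - 1*(-1)²) = (2116 + 306) - 4*(3 - 1*1) = 2422 - 4*(3 - 1) = 2422 - 4*2 = 2422 - 8 = 2414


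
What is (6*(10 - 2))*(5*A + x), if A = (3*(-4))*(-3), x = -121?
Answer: 2832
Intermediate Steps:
A = 36 (A = -12*(-3) = 36)
(6*(10 - 2))*(5*A + x) = (6*(10 - 2))*(5*36 - 121) = (6*8)*(180 - 121) = 48*59 = 2832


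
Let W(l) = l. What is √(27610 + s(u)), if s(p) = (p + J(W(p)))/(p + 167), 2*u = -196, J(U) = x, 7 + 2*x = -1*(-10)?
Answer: √525778206/138 ≈ 166.16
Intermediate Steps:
x = 3/2 (x = -7/2 + (-1*(-10))/2 = -7/2 + (½)*10 = -7/2 + 5 = 3/2 ≈ 1.5000)
J(U) = 3/2
u = -98 (u = (½)*(-196) = -98)
s(p) = (3/2 + p)/(167 + p) (s(p) = (p + 3/2)/(p + 167) = (3/2 + p)/(167 + p))
√(27610 + s(u)) = √(27610 + (3/2 - 98)/(167 - 98)) = √(27610 - 193/2/69) = √(27610 + (1/69)*(-193/2)) = √(27610 - 193/138) = √(3809987/138) = √525778206/138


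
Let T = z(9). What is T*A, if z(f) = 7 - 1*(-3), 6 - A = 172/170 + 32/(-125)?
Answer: 22288/425 ≈ 52.442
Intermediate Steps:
A = 11144/2125 (A = 6 - (172/170 + 32/(-125)) = 6 - (172*(1/170) + 32*(-1/125)) = 6 - (86/85 - 32/125) = 6 - 1*1606/2125 = 6 - 1606/2125 = 11144/2125 ≈ 5.2442)
z(f) = 10 (z(f) = 7 + 3 = 10)
T = 10
T*A = 10*(11144/2125) = 22288/425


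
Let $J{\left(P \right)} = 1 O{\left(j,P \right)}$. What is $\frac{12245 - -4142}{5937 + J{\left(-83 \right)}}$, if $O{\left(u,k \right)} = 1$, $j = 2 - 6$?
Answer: $\frac{16387}{5938} \approx 2.7597$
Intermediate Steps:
$j = -4$ ($j = 2 - 6 = -4$)
$J{\left(P \right)} = 1$ ($J{\left(P \right)} = 1 \cdot 1 = 1$)
$\frac{12245 - -4142}{5937 + J{\left(-83 \right)}} = \frac{12245 - -4142}{5937 + 1} = \frac{12245 + \left(-5318 + 9460\right)}{5938} = \left(12245 + 4142\right) \frac{1}{5938} = 16387 \cdot \frac{1}{5938} = \frac{16387}{5938}$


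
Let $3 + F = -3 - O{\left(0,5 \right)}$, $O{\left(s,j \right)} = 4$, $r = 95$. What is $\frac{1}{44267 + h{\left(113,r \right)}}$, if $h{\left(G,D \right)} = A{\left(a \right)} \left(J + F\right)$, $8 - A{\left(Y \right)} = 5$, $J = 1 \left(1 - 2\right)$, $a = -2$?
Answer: $\frac{1}{44234} \approx 2.2607 \cdot 10^{-5}$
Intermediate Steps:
$J = -1$ ($J = 1 \left(-1\right) = -1$)
$A{\left(Y \right)} = 3$ ($A{\left(Y \right)} = 8 - 5 = 3$)
$F = -10$ ($F = -3 - 7 = -10$)
$h{\left(G,D \right)} = -33$ ($h{\left(G,D \right)} = 3 \left(-1 - 10\right) = 3 \left(-11\right) = -33$)
$\frac{1}{44267 + h{\left(113,r \right)}} = \frac{1}{44267 - 33} = \frac{1}{44234}$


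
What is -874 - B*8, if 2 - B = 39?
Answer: -578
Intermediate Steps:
B = -37 (B = 2 - 1*39 = 2 - 39 = -37)
-874 - B*8 = -874 - (-37)*8 = -874 - 1*(-296) = -874 + 296 = -578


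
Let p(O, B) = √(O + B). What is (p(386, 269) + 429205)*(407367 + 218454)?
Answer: 268605502305 + 625821*√655 ≈ 2.6862e+11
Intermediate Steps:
p(O, B) = √(B + O)
(p(386, 269) + 429205)*(407367 + 218454) = (√(269 + 386) + 429205)*(407367 + 218454) = (√655 + 429205)*625821 = (429205 + √655)*625821 = 268605502305 + 625821*√655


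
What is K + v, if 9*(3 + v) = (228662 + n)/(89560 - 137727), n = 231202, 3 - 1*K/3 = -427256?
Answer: 61739157162/48167 ≈ 1.2818e+6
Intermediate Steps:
K = 1281777 (K = 9 - 3*(-427256) = 9 + 1281768 = 1281777)
v = -195597/48167 (v = -3 + ((228662 + 231202)/(89560 - 137727))/9 = -3 + (459864/(-48167))/9 = -3 + (459864*(-1/48167))/9 = -3 + (⅑)*(-459864/48167) = -3 - 51096/48167 = -195597/48167 ≈ -4.0608)
K + v = 1281777 - 195597/48167 = 61739157162/48167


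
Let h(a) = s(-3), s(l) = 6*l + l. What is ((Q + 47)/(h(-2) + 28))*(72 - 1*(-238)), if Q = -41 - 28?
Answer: -6820/7 ≈ -974.29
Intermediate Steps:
s(l) = 7*l
h(a) = -21 (h(a) = 7*(-3) = -21)
Q = -69
((Q + 47)/(h(-2) + 28))*(72 - 1*(-238)) = ((-69 + 47)/(-21 + 28))*(72 - 1*(-238)) = (-22/7)*(72 + 238) = -22*⅐*310 = -22/7*310 = -6820/7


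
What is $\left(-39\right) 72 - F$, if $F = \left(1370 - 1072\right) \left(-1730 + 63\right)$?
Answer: $493958$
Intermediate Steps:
$F = -496766$ ($F = 298 \left(-1667\right) = -496766$)
$\left(-39\right) 72 - F = \left(-39\right) 72 - -496766 = -2808 + 496766 = 493958$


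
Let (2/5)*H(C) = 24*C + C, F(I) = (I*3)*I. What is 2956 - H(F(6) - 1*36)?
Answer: -1544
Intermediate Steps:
F(I) = 3*I² (F(I) = (3*I)*I = 3*I²)
H(C) = 125*C/2 (H(C) = 5*(24*C + C)/2 = 5*(25*C)/2 = 125*C/2)
2956 - H(F(6) - 1*36) = 2956 - 125*(3*6² - 1*36)/2 = 2956 - 125*(3*36 - 36)/2 = 2956 - 125*(108 - 36)/2 = 2956 - 125*72/2 = 2956 - 1*4500 = 2956 - 4500 = -1544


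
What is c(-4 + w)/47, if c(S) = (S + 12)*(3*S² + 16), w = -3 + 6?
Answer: 209/47 ≈ 4.4468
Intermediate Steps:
w = 3
c(S) = (12 + S)*(16 + 3*S²)
c(-4 + w)/47 = (192 + 3*(-4 + 3)³ + 16*(-4 + 3) + 36*(-4 + 3)²)/47 = (192 + 3*(-1)³ + 16*(-1) + 36*(-1)²)*(1/47) = (192 + 3*(-1) - 16 + 36*1)*(1/47) = (192 - 3 - 16 + 36)*(1/47) = 209*(1/47) = 209/47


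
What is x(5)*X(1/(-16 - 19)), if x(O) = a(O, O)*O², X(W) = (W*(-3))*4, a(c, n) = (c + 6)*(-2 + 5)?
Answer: 1980/7 ≈ 282.86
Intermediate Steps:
a(c, n) = 18 + 3*c (a(c, n) = (6 + c)*3 = 18 + 3*c)
X(W) = -12*W (X(W) = -3*W*4 = -12*W)
x(O) = O²*(18 + 3*O) (x(O) = (18 + 3*O)*O² = O²*(18 + 3*O))
x(5)*X(1/(-16 - 19)) = (3*5²*(6 + 5))*(-12/(-16 - 19)) = (3*25*11)*(-12/(-35)) = 825*(-12*(-1/35)) = 825*(12/35) = 1980/7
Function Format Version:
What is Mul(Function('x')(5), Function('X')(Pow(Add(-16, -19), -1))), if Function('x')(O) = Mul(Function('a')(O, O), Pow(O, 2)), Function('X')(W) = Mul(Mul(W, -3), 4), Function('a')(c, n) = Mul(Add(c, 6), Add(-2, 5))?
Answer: Rational(1980, 7) ≈ 282.86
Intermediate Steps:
Function('a')(c, n) = Add(18, Mul(3, c)) (Function('a')(c, n) = Mul(Add(6, c), 3) = Add(18, Mul(3, c)))
Function('X')(W) = Mul(-12, W) (Function('X')(W) = Mul(Mul(-3, W), 4) = Mul(-12, W))
Function('x')(O) = Mul(Pow(O, 2), Add(18, Mul(3, O))) (Function('x')(O) = Mul(Add(18, Mul(3, O)), Pow(O, 2)) = Mul(Pow(O, 2), Add(18, Mul(3, O))))
Mul(Function('x')(5), Function('X')(Pow(Add(-16, -19), -1))) = Mul(Mul(3, Pow(5, 2), Add(6, 5)), Mul(-12, Pow(Add(-16, -19), -1))) = Mul(Mul(3, 25, 11), Mul(-12, Pow(-35, -1))) = Mul(825, Mul(-12, Rational(-1, 35))) = Mul(825, Rational(12, 35)) = Rational(1980, 7)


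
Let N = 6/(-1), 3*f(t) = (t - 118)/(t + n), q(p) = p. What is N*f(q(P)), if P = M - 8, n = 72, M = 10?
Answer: 116/37 ≈ 3.1351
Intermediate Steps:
P = 2 (P = 10 - 8 = 2)
f(t) = (-118 + t)/(3*(72 + t)) (f(t) = ((t - 118)/(t + 72))/3 = ((-118 + t)/(72 + t))/3 = (-118 + t)/(3*(72 + t)))
N = -6 (N = 6*(-1) = -6)
N*f(q(P)) = -2*(-118 + 2)/(72 + 2) = -2*(-116)/74 = -6*(-58/111) = 116/37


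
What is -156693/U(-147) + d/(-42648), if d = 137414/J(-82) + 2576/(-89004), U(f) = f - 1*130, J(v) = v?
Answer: 6096938608263121/10777346079336 ≈ 565.72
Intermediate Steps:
U(f) = -130 + f (U(f) = f - 130 = -130 + f)
d = -1528825861/912291 (d = 137414/(-82) + 2576/(-89004) = 137414*(-1/82) + 2576*(-1/89004) = -68707/41 - 644/22251 = -1528825861/912291 ≈ -1675.8)
-156693/U(-147) + d/(-42648) = -156693/(-130 - 147) - 1528825861/912291/(-42648) = -156693/(-277) - 1528825861/912291*(-1/42648) = -156693*(-1/277) + 1528825861/38907386568 = 156693/277 + 1528825861/38907386568 = 6096938608263121/10777346079336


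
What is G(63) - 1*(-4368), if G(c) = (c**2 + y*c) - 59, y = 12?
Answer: 9034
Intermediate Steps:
G(c) = -59 + c**2 + 12*c (G(c) = (c**2 + 12*c) - 59 = -59 + c**2 + 12*c)
G(63) - 1*(-4368) = (-59 + 63**2 + 12*63) - 1*(-4368) = (-59 + 3969 + 756) + 4368 = 4666 + 4368 = 9034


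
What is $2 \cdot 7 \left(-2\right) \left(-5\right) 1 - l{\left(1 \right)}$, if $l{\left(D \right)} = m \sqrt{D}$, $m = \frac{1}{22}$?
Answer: $\frac{3079}{22} \approx 139.95$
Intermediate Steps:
$m = \frac{1}{22} \approx 0.045455$
$l{\left(D \right)} = \frac{\sqrt{D}}{22}$
$2 \cdot 7 \left(-2\right) \left(-5\right) 1 - l{\left(1 \right)} = 2 \cdot 7 \left(-2\right) \left(-5\right) 1 - \frac{\sqrt{1}}{22} = 14 \cdot 10 \cdot 1 - \frac{1}{22} \cdot 1 = 14 \cdot 10 - \frac{1}{22} = 140 - \frac{1}{22} = \frac{3079}{22}$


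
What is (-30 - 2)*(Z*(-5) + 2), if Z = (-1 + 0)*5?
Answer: -864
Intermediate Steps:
Z = -5 (Z = -1*5 = -5)
(-30 - 2)*(Z*(-5) + 2) = (-30 - 2)*(-5*(-5) + 2) = -32*(25 + 2) = -32*27 = -864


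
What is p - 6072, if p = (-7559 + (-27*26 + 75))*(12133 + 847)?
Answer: -106260352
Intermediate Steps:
p = -106254280 (p = (-7559 + (-702 + 75))*12980 = (-7559 - 627)*12980 = -8186*12980 = -106254280)
p - 6072 = -106254280 - 6072 = -106260352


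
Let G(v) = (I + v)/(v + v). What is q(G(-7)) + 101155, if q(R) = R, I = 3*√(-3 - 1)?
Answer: 202311/2 - 3*I/7 ≈ 1.0116e+5 - 0.42857*I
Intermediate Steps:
I = 6*I (I = 3*√(-4) = 3*(2*I) = 6*I ≈ 6.0*I)
G(v) = (v + 6*I)/(2*v) (G(v) = (6*I + v)/(v + v) = (v + 6*I)/((2*v)) = (v + 6*I)*(1/(2*v)) = (v + 6*I)/(2*v))
q(G(-7)) + 101155 = (½)*(-7 + 6*I)/(-7) + 101155 = (½)*(-⅐)*(-7 + 6*I) + 101155 = (½ - 3*I/7) + 101155 = 202311/2 - 3*I/7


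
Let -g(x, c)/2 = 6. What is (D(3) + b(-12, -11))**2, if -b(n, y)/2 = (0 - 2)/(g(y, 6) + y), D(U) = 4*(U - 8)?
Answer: 215296/529 ≈ 406.99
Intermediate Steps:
g(x, c) = -12 (g(x, c) = -2*6 = -12)
D(U) = -32 + 4*U (D(U) = 4*(-8 + U) = -32 + 4*U)
b(n, y) = 4/(-12 + y) (b(n, y) = -2*(0 - 2)/(-12 + y) = -(-4)/(-12 + y) = 4/(-12 + y))
(D(3) + b(-12, -11))**2 = ((-32 + 4*3) + 4/(-12 - 11))**2 = ((-32 + 12) + 4/(-23))**2 = (-20 + 4*(-1/23))**2 = (-20 - 4/23)**2 = (-464/23)**2 = 215296/529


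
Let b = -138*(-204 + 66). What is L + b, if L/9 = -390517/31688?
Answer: 599951619/31688 ≈ 18933.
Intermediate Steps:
L = -3514653/31688 (L = 9*(-390517/31688) = -3514653/31688 ≈ -110.91)
b = 19044 (b = -138*(-138) = 19044)
L + b = -3514653/31688 + 19044 = 599951619/31688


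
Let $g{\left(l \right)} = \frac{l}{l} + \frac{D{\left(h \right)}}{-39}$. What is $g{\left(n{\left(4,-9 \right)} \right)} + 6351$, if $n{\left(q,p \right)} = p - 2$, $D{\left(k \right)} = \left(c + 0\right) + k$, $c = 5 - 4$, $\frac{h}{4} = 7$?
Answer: $\frac{247699}{39} \approx 6351.3$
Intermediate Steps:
$h = 28$ ($h = 4 \cdot 7 = 28$)
$c = 1$ ($c = 5 - 4 = 1$)
$D{\left(k \right)} = 1 + k$ ($D{\left(k \right)} = \left(1 + 0\right) + k = 1 + k$)
$n{\left(q,p \right)} = -2 + p$ ($n{\left(q,p \right)} = p - 2 = -2 + p$)
$g{\left(l \right)} = \frac{10}{39}$ ($g{\left(l \right)} = \frac{l}{l} + \frac{1 + 28}{-39} = 1 + 29 \left(- \frac{1}{39}\right) = 1 - \frac{29}{39} = \frac{10}{39}$)
$g{\left(n{\left(4,-9 \right)} \right)} + 6351 = \frac{10}{39} + 6351 = \frac{247699}{39}$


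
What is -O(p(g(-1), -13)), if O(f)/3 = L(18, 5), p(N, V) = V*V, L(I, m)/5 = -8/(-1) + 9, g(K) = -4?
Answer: -255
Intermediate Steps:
L(I, m) = 85 (L(I, m) = 5*(-8/(-1) + 9) = 5*(-8*(-1) + 9) = 5*(8 + 9) = 5*17 = 85)
p(N, V) = V²
O(f) = 255 (O(f) = 3*85 = 255)
-O(p(g(-1), -13)) = -1*255 = -255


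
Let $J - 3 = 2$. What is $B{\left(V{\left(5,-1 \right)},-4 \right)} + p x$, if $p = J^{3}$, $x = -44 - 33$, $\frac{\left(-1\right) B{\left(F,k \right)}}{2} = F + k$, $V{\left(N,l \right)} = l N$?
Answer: $-9607$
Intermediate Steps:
$V{\left(N,l \right)} = N l$
$J = 5$ ($J = 3 + 2 = 5$)
$B{\left(F,k \right)} = - 2 F - 2 k$ ($B{\left(F,k \right)} = - 2 \left(F + k\right) = - 2 F - 2 k$)
$x = -77$
$p = 125$ ($p = 5^{3} = 125$)
$B{\left(V{\left(5,-1 \right)},-4 \right)} + p x = \left(- 2 \cdot 5 \left(-1\right) - -8\right) + 125 \left(-77\right) = \left(\left(-2\right) \left(-5\right) + 8\right) - 9625 = \left(10 + 8\right) - 9625 = 18 - 9625 = -9607$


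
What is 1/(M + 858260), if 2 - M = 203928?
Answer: 1/654334 ≈ 1.5283e-6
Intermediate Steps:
M = -203926 (M = 2 - 1*203928 = 2 - 203928 = -203926)
1/(M + 858260) = 1/(-203926 + 858260) = 1/654334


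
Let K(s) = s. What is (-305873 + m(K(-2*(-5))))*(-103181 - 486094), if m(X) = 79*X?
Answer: 179777784825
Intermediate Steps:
(-305873 + m(K(-2*(-5))))*(-103181 - 486094) = (-305873 + 79*(-2*(-5)))*(-103181 - 486094) = (-305873 + 79*10)*(-589275) = (-305873 + 790)*(-589275) = -305083*(-589275) = 179777784825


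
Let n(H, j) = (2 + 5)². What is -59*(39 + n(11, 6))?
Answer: -5192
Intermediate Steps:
n(H, j) = 49 (n(H, j) = 7² = 49)
-59*(39 + n(11, 6)) = -59*(39 + 49) = -59*88 = -5192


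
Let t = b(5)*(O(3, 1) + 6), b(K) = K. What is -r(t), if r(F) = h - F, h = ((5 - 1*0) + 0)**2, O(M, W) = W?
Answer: 10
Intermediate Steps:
t = 35 (t = 5*(1 + 6) = 5*7 = 35)
h = 25 (h = ((5 + 0) + 0)**2 = (5 + 0)**2 = 5**2 = 25)
r(F) = 25 - F
-r(t) = -(25 - 1*35) = -(25 - 35) = -1*(-10) = 10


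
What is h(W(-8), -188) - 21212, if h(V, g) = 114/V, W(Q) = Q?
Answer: -84905/4 ≈ -21226.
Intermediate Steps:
h(W(-8), -188) - 21212 = 114/(-8) - 21212 = 114*(-⅛) - 21212 = -57/4 - 21212 = -84905/4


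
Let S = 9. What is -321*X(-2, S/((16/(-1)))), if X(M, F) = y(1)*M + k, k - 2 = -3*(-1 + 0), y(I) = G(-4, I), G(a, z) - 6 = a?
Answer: -321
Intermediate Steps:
G(a, z) = 6 + a
y(I) = 2 (y(I) = 6 - 4 = 2)
k = 5 (k = 2 - 3*(-1 + 0) = 2 - 3*(-1) = 2 + 3 = 5)
X(M, F) = 5 + 2*M (X(M, F) = 2*M + 5 = 5 + 2*M)
-321*X(-2, S/((16/(-1)))) = -321*(5 + 2*(-2)) = -321*(5 - 4) = -321*1 = -321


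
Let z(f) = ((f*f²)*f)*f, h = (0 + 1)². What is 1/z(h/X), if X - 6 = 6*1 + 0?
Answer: 248832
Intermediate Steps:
X = 12 (X = 6 + (6*1 + 0) = 6 + (6 + 0) = 6 + 6 = 12)
h = 1 (h = 1² = 1)
z(f) = f⁵ (z(f) = (f³*f)*f = f⁴*f = f⁵)
1/z(h/X) = 1/((1/12)⁵) = 1/(1/248832) = 248832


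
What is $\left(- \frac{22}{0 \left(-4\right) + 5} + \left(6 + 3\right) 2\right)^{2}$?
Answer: $\frac{4624}{25} \approx 184.96$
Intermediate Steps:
$\left(- \frac{22}{0 \left(-4\right) + 5} + \left(6 + 3\right) 2\right)^{2} = \left(- \frac{22}{0 + 5} + 9 \cdot 2\right)^{2} = \left(- \frac{22}{5} + 18\right)^{2} = \left(\frac{68}{5}\right)^{2} = \frac{4624}{25}$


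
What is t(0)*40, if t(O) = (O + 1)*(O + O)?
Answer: 0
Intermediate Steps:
t(O) = 2*O*(1 + O) (t(O) = (1 + O)*(2*O) = 2*O*(1 + O))
t(0)*40 = (2*0*(1 + 0))*40 = (2*0*1)*40 = 0*40 = 0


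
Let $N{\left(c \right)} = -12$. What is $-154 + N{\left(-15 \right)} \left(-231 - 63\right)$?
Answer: $3374$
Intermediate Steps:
$-154 + N{\left(-15 \right)} \left(-231 - 63\right) = -154 - 12 \left(-231 - 63\right) = -154 - -3528 = -154 + 3528 = 3374$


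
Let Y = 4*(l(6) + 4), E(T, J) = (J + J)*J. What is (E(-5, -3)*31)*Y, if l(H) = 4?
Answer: 17856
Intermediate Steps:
E(T, J) = 2*J² (E(T, J) = (2*J)*J = 2*J²)
Y = 32 (Y = 4*(4 + 4) = 4*8 = 32)
(E(-5, -3)*31)*Y = ((2*(-3)²)*31)*32 = ((2*9)*31)*32 = (18*31)*32 = 558*32 = 17856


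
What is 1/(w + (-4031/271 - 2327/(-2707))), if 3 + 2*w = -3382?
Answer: -1467194/2503788445 ≈ -0.00058599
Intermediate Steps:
w = -3385/2 (w = -3/2 + (½)*(-3382) = -3/2 - 1691 = -3385/2 ≈ -1692.5)
1/(w + (-4031/271 - 2327/(-2707))) = 1/(-3385/2 + (-4031/271 - 2327/(-2707))) = 1/(-3385/2 + (-4031*1/271 - 2327*(-1/2707))) = 1/(-3385/2 + (-4031/271 + 2327/2707)) = 1/(-3385/2 - 10281300/733597) = 1/(-2503788445/1467194) = -1467194/2503788445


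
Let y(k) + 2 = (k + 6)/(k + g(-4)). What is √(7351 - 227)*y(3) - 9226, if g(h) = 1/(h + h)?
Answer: -9226 + 52*√1781/23 ≈ -9130.6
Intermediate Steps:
g(h) = 1/(2*h)
y(k) = -2 + (6 + k)/(-⅛ + k) (y(k) = -2 + (k + 6)/(k + (½)/(-4)) = -2 + (6 + k)/(k + (½)*(-¼)) = -2 + (6 + k)/(k - ⅛) = -2 + (6 + k)/(-⅛ + k))
√(7351 - 227)*y(3) - 9226 = √(7351 - 227)*(2*(25 - 4*3)/(-1 + 8*3)) - 9226 = √7124*(2*(25 - 12)/(-1 + 24)) - 9226 = (2*√1781)*(2*13/23) - 9226 = (2*√1781)*(2*(1/23)*13) - 9226 = (2*√1781)*(26/23) - 9226 = 52*√1781/23 - 9226 = -9226 + 52*√1781/23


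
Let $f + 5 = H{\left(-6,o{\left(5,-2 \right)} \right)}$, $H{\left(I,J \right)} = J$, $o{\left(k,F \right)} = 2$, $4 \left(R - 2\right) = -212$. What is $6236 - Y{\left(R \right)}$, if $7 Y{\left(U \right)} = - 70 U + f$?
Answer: $\frac{40085}{7} \approx 5726.4$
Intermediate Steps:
$R = -51$ ($R = 2 + \frac{1}{4} \left(-212\right) = 2 - 53 = -51$)
$f = -3$ ($f = -5 + 2 = -3$)
$Y{\left(U \right)} = - \frac{3}{7} - 10 U$ ($Y{\left(U \right)} = \frac{- 70 U - 3}{7} = \frac{-3 - 70 U}{7} = - \frac{3}{7} - 10 U$)
$6236 - Y{\left(R \right)} = 6236 - \left(- \frac{3}{7} - -510\right) = 6236 - \left(- \frac{3}{7} + 510\right) = 6236 - \frac{3567}{7} = \frac{40085}{7}$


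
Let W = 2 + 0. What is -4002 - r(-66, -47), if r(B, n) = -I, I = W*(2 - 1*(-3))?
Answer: -3992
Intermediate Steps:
W = 2
I = 10 (I = 2*(2 - 1*(-3)) = 2*(2 + 3) = 2*5 = 10)
r(B, n) = -10 (r(B, n) = -1*10 = -10)
-4002 - r(-66, -47) = -4002 - 1*(-10) = -4002 + 10 = -3992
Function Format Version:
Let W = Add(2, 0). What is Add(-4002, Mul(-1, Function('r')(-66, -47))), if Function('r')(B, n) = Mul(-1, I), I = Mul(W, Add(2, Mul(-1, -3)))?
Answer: -3992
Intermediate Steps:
W = 2
I = 10 (I = Mul(2, Add(2, Mul(-1, -3))) = Mul(2, Add(2, 3)) = Mul(2, 5) = 10)
Function('r')(B, n) = -10 (Function('r')(B, n) = Mul(-1, 10) = -10)
Add(-4002, Mul(-1, Function('r')(-66, -47))) = Add(-4002, Mul(-1, -10)) = Add(-4002, 10) = -3992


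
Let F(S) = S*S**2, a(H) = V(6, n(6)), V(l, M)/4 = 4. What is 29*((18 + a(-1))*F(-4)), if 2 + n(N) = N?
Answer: -63104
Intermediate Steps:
n(N) = -2 + N
V(l, M) = 16 (V(l, M) = 4*4 = 16)
a(H) = 16
F(S) = S**3
29*((18 + a(-1))*F(-4)) = 29*((18 + 16)*(-4)**3) = 29*(34*(-64)) = 29*(-2176) = -63104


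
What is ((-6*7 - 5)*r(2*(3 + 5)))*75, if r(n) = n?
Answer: -56400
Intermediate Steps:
((-6*7 - 5)*r(2*(3 + 5)))*75 = ((-6*7 - 5)*(2*(3 + 5)))*75 = ((-42 - 5)*(2*8))*75 = -47*16*75 = -752*75 = -56400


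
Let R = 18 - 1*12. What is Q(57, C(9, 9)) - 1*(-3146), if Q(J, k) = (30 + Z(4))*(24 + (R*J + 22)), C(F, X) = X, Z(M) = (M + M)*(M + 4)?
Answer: 39618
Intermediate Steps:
R = 6 (R = 18 - 12 = 6)
Z(M) = 2*M*(4 + M) (Z(M) = (2*M)*(4 + M) = 2*M*(4 + M))
Q(J, k) = 4324 + 564*J (Q(J, k) = (30 + 2*4*(4 + 4))*(24 + (6*J + 22)) = (30 + 2*4*8)*(24 + (22 + 6*J)) = (30 + 64)*(46 + 6*J) = 94*(46 + 6*J) = 4324 + 564*J)
Q(57, C(9, 9)) - 1*(-3146) = (4324 + 564*57) - 1*(-3146) = (4324 + 32148) + 3146 = 36472 + 3146 = 39618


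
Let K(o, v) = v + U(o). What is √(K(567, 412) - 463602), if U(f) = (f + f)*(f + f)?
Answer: √822766 ≈ 907.06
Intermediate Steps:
U(f) = 4*f² (U(f) = (2*f)*(2*f) = 4*f²)
K(o, v) = v + 4*o²
√(K(567, 412) - 463602) = √((412 + 4*567²) - 463602) = √((412 + 4*321489) - 463602) = √((412 + 1285956) - 463602) = √(1286368 - 463602) = √822766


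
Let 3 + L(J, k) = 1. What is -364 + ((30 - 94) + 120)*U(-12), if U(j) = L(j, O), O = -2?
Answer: -476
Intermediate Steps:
L(J, k) = -2 (L(J, k) = -3 + 1 = -2)
U(j) = -2
-364 + ((30 - 94) + 120)*U(-12) = -364 + ((30 - 94) + 120)*(-2) = -364 + (-64 + 120)*(-2) = -364 + 56*(-2) = -364 - 112 = -476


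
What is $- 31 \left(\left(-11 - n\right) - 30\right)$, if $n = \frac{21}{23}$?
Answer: $\frac{29884}{23} \approx 1299.3$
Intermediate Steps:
$n = \frac{21}{23}$ ($n = 21 \cdot \frac{1}{23} = \frac{21}{23} \approx 0.91304$)
$- 31 \left(\left(-11 - n\right) - 30\right) = - 31 \left(\left(-11 - \frac{21}{23}\right) - 30\right) = - 31 \left(- \frac{274}{23} - 30\right) = - \frac{31 \left(-964\right)}{23} = \left(-1\right) \left(- \frac{29884}{23}\right) = \frac{29884}{23}$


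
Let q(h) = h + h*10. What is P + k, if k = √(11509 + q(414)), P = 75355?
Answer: 75355 + √16063 ≈ 75482.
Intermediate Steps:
q(h) = 11*h (q(h) = h + 10*h = 11*h)
k = √16063 (k = √(11509 + 11*414) = √(11509 + 4554) = √16063 ≈ 126.74)
P + k = 75355 + √16063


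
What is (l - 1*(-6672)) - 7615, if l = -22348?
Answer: -23291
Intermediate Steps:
(l - 1*(-6672)) - 7615 = (-22348 - 1*(-6672)) - 7615 = (-22348 + 6672) - 7615 = -15676 - 7615 = -23291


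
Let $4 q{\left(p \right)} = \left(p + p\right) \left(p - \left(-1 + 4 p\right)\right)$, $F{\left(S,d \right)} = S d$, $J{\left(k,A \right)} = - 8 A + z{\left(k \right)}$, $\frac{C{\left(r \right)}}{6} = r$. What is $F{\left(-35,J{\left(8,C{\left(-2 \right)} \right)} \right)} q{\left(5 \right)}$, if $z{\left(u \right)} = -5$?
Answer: $111475$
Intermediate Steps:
$C{\left(r \right)} = 6 r$
$J{\left(k,A \right)} = -5 - 8 A$ ($J{\left(k,A \right)} = - 8 A - 5 = -5 - 8 A$)
$q{\left(p \right)} = \frac{p \left(1 - 3 p\right)}{2}$ ($q{\left(p \right)} = \frac{\left(p + p\right) \left(p - \left(-1 + 4 p\right)\right)}{4} = \frac{2 p \left(1 - 3 p\right)}{4} = \frac{p \left(1 - 3 p\right)}{2}$)
$F{\left(-35,J{\left(8,C{\left(-2 \right)} \right)} \right)} q{\left(5 \right)} = - 35 \left(-5 - 8 \cdot 6 \left(-2\right)\right) \frac{1}{2} \cdot 5 \left(1 - 15\right) = - 35 \left(-5 - -96\right) \frac{1}{2} \cdot 5 \left(1 - 15\right) = - 35 \left(-5 + 96\right) \frac{1}{2} \cdot 5 \left(-14\right) = \left(-35\right) 91 \left(-35\right) = \left(-3185\right) \left(-35\right) = 111475$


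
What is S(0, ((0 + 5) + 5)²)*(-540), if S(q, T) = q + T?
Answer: -54000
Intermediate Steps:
S(q, T) = T + q
S(0, ((0 + 5) + 5)²)*(-540) = (((0 + 5) + 5)² + 0)*(-540) = ((5 + 5)² + 0)*(-540) = (10² + 0)*(-540) = (100 + 0)*(-540) = 100*(-540) = -54000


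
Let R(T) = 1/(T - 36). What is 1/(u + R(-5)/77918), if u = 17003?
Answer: 3194638/54318429913 ≈ 5.8813e-5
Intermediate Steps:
R(T) = 1/(-36 + T)
1/(u + R(-5)/77918) = 1/(17003 + 1/(-36 - 5*77918)) = 1/(17003 + (1/77918)/(-41)) = 1/(17003 - 1/41*1/77918) = 1/(17003 - 1/3194638) = 1/(54318429913/3194638) = 3194638/54318429913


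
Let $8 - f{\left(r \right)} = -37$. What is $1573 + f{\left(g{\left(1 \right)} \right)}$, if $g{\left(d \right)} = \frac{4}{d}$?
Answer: $1618$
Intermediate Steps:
$f{\left(r \right)} = 45$ ($f{\left(r \right)} = 8 - -37 = 8 + 37 = 45$)
$1573 + f{\left(g{\left(1 \right)} \right)} = 1573 + 45 = 1618$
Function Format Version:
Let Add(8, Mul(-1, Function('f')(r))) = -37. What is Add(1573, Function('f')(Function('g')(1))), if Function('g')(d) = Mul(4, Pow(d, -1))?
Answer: 1618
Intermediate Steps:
Function('f')(r) = 45 (Function('f')(r) = Add(8, Mul(-1, -37)) = Add(8, 37) = 45)
Add(1573, Function('f')(Function('g')(1))) = Add(1573, 45) = 1618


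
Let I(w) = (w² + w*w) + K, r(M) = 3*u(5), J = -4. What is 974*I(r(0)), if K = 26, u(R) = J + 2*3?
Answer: 95452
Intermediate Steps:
u(R) = 2 (u(R) = -4 + 2*3 = -4 + 6 = 2)
r(M) = 6 (r(M) = 3*2 = 6)
I(w) = 26 + 2*w² (I(w) = (w² + w*w) + 26 = (w² + w²) + 26 = 2*w² + 26 = 26 + 2*w²)
974*I(r(0)) = 974*(26 + 2*6²) = 974*(26 + 2*36) = 974*(26 + 72) = 974*98 = 95452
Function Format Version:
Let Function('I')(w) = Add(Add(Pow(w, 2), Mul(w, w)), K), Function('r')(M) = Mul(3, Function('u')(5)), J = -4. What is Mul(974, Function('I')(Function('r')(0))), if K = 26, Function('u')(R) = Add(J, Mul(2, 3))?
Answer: 95452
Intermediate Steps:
Function('u')(R) = 2 (Function('u')(R) = Add(-4, Mul(2, 3)) = Add(-4, 6) = 2)
Function('r')(M) = 6 (Function('r')(M) = Mul(3, 2) = 6)
Function('I')(w) = Add(26, Mul(2, Pow(w, 2))) (Function('I')(w) = Add(Add(Pow(w, 2), Mul(w, w)), 26) = Add(Add(Pow(w, 2), Pow(w, 2)), 26) = Add(Mul(2, Pow(w, 2)), 26) = Add(26, Mul(2, Pow(w, 2))))
Mul(974, Function('I')(Function('r')(0))) = Mul(974, Add(26, Mul(2, Pow(6, 2)))) = Mul(974, Add(26, Mul(2, 36))) = Mul(974, Add(26, 72)) = Mul(974, 98) = 95452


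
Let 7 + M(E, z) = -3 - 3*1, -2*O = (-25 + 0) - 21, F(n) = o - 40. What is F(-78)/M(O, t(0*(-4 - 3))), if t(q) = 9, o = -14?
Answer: 54/13 ≈ 4.1538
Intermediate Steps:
F(n) = -54 (F(n) = -14 - 40 = -54)
O = 23 (O = -((-25 + 0) - 21)/2 = -(-25 - 21)/2 = -1/2*(-46) = 23)
M(E, z) = -13 (M(E, z) = -7 + (-3 - 3*1) = -7 + (-3 - 3) = -7 - 6 = -13)
F(-78)/M(O, t(0*(-4 - 3))) = -54/(-13) = -54*(-1/13) = 54/13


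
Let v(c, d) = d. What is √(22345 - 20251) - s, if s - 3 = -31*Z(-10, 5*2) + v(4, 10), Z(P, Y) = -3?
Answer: -106 + √2094 ≈ -60.240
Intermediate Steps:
s = 106 (s = 3 + (-31*(-3) + 10) = 3 + (93 + 10) = 3 + 103 = 106)
√(22345 - 20251) - s = √(22345 - 20251) - 1*106 = √2094 - 106 = -106 + √2094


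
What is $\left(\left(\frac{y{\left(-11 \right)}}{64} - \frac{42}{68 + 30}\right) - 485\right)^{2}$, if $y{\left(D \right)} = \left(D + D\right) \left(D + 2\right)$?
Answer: $\frac{11673289849}{50176} \approx 2.3265 \cdot 10^{5}$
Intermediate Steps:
$y{\left(D \right)} = 2 D \left(2 + D\right)$
$\left(\left(\frac{y{\left(-11 \right)}}{64} - \frac{42}{68 + 30}\right) - 485\right)^{2} = \left(\left(\frac{2 \left(-11\right) \left(2 - 11\right)}{64} - \frac{42}{68 + 30}\right) - 485\right)^{2} = \left(\left(2 \left(-11\right) \left(-9\right) \frac{1}{64} - \frac{42}{98}\right) - 485\right)^{2} = \left(\left(198 \cdot \frac{1}{64} - \frac{3}{7}\right) - 485\right)^{2} = \left(\left(\frac{99}{32} - \frac{3}{7}\right) - 485\right)^{2} = \left(\frac{597}{224} - 485\right)^{2} = \left(- \frac{108043}{224}\right)^{2} = \frac{11673289849}{50176}$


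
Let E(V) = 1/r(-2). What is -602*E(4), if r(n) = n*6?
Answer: 301/6 ≈ 50.167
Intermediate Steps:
r(n) = 6*n
E(V) = -1/12 (E(V) = 1/(6*(-2)) = 1/(-12) = -1/12)
-602*E(4) = -602*(-1/12) = 301/6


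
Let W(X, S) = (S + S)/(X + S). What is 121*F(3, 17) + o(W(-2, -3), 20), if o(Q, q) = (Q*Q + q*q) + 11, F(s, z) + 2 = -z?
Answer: -47164/25 ≈ -1886.6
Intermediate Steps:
F(s, z) = -2 - z
W(X, S) = 2*S/(S + X) (W(X, S) = (2*S)/(S + X) = 2*S/(S + X))
o(Q, q) = 11 + Q² + q² (o(Q, q) = (Q² + q²) + 11 = 11 + Q² + q²)
121*F(3, 17) + o(W(-2, -3), 20) = 121*(-2 - 1*17) + (11 + (2*(-3)/(-3 - 2))² + 20²) = 121*(-2 - 17) + (11 + (2*(-3)/(-5))² + 400) = 121*(-19) + (11 + (2*(-3)*(-⅕))² + 400) = -2299 + (11 + (6/5)² + 400) = -2299 + (11 + 36/25 + 400) = -2299 + 10311/25 = -47164/25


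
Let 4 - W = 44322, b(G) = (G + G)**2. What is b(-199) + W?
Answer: 114086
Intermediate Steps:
b(G) = 4*G**2 (b(G) = (2*G)**2 = 4*G**2)
W = -44318 (W = 4 - 1*44322 = 4 - 44322 = -44318)
b(-199) + W = 4*(-199)**2 - 44318 = 4*39601 - 44318 = 158404 - 44318 = 114086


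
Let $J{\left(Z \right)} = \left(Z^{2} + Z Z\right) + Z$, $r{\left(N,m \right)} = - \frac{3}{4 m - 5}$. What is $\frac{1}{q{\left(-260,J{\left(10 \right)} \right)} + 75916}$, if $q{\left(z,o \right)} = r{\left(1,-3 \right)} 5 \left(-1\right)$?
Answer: $\frac{17}{1290557} \approx 1.3173 \cdot 10^{-5}$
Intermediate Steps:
$r{\left(N,m \right)} = - \frac{3}{-5 + 4 m}$
$J{\left(Z \right)} = Z + 2 Z^{2}$ ($J{\left(Z \right)} = \left(Z^{2} + Z^{2}\right) + Z = 2 Z^{2} + Z = Z + 2 Z^{2}$)
$q{\left(z,o \right)} = - \frac{15}{17}$ ($q{\left(z,o \right)} = - \frac{3}{-5 + 4 \left(-3\right)} 5 \left(-1\right) = - \frac{3}{-5 - 12} \cdot 5 \left(-1\right) = - \frac{3}{-17} \cdot 5 \left(-1\right) = \left(-3\right) \left(- \frac{1}{17}\right) 5 \left(-1\right) = \frac{3}{17} \cdot 5 \left(-1\right) = \frac{15}{17} \left(-1\right) = - \frac{15}{17}$)
$\frac{1}{q{\left(-260,J{\left(10 \right)} \right)} + 75916} = \frac{1}{- \frac{15}{17} + 75916} = \frac{1}{\frac{1290557}{17}} = \frac{17}{1290557}$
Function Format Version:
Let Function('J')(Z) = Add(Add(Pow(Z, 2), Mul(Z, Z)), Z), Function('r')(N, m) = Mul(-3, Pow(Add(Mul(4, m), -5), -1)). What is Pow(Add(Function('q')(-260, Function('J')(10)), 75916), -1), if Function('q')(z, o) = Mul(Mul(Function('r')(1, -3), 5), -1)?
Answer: Rational(17, 1290557) ≈ 1.3173e-5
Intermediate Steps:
Function('r')(N, m) = Mul(-3, Pow(Add(-5, Mul(4, m)), -1))
Function('J')(Z) = Add(Z, Mul(2, Pow(Z, 2))) (Function('J')(Z) = Add(Add(Pow(Z, 2), Pow(Z, 2)), Z) = Add(Mul(2, Pow(Z, 2)), Z) = Add(Z, Mul(2, Pow(Z, 2))))
Function('q')(z, o) = Rational(-15, 17) (Function('q')(z, o) = Mul(Mul(Mul(-3, Pow(Add(-5, Mul(4, -3)), -1)), 5), -1) = Mul(Mul(Mul(-3, Pow(Add(-5, -12), -1)), 5), -1) = Mul(Mul(Mul(-3, Pow(-17, -1)), 5), -1) = Mul(Mul(Mul(-3, Rational(-1, 17)), 5), -1) = Mul(Mul(Rational(3, 17), 5), -1) = Mul(Rational(15, 17), -1) = Rational(-15, 17))
Pow(Add(Function('q')(-260, Function('J')(10)), 75916), -1) = Pow(Add(Rational(-15, 17), 75916), -1) = Pow(Rational(1290557, 17), -1) = Rational(17, 1290557)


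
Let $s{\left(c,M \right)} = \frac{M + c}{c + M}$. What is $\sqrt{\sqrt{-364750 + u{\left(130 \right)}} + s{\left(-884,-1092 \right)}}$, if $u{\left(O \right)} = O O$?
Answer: $\sqrt{1 + 15 i \sqrt{1546}} \approx 17.187 + 17.158 i$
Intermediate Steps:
$u{\left(O \right)} = O^{2}$
$s{\left(c,M \right)} = 1$ ($s{\left(c,M \right)} = \frac{M + c}{M + c} = 1$)
$\sqrt{\sqrt{-364750 + u{\left(130 \right)}} + s{\left(-884,-1092 \right)}} = \sqrt{\sqrt{-364750 + 130^{2}} + 1} = \sqrt{\sqrt{-364750 + 16900} + 1} = \sqrt{\sqrt{-347850} + 1} = \sqrt{15 i \sqrt{1546} + 1} = \sqrt{1 + 15 i \sqrt{1546}}$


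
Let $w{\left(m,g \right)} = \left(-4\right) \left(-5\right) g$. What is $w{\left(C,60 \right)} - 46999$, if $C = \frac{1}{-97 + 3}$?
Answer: $-45799$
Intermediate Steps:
$C = - \frac{1}{94}$ ($C = \frac{1}{-94} = - \frac{1}{94} \approx -0.010638$)
$w{\left(m,g \right)} = 20 g$
$w{\left(C,60 \right)} - 46999 = 20 \cdot 60 - 46999 = 1200 - 46999 = -45799$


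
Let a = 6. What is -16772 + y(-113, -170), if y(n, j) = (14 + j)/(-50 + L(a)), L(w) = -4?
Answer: -150922/9 ≈ -16769.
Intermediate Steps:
y(n, j) = -7/27 - j/54 (y(n, j) = (14 + j)/(-50 - 4) = (14 + j)/(-54) = (14 + j)*(-1/54) = -7/27 - j/54)
-16772 + y(-113, -170) = -16772 + (-7/27 - 1/54*(-170)) = -16772 + (-7/27 + 85/27) = -16772 + 26/9 = -150922/9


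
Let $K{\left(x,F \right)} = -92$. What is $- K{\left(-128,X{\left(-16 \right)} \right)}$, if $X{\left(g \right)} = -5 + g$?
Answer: $92$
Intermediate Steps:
$- K{\left(-128,X{\left(-16 \right)} \right)} = \left(-1\right) \left(-92\right) = 92$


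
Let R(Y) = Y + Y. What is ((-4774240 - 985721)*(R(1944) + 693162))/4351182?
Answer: -669163469175/725197 ≈ -9.2273e+5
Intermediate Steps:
R(Y) = 2*Y
((-4774240 - 985721)*(R(1944) + 693162))/4351182 = ((-4774240 - 985721)*(2*1944 + 693162))/4351182 = -5759961*(3888 + 693162)*(1/4351182) = -5759961*697050*(1/4351182) = -4014980815050*1/4351182 = -669163469175/725197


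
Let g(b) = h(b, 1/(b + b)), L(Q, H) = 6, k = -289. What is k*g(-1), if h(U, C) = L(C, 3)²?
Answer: -10404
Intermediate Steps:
h(U, C) = 36 (h(U, C) = 6² = 36)
g(b) = 36
k*g(-1) = -289*36 = -10404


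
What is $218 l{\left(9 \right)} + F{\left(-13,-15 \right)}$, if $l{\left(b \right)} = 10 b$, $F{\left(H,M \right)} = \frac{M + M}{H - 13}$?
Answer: $\frac{255075}{13} \approx 19621.0$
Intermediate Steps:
$F{\left(H,M \right)} = \frac{2 M}{-13 + H}$
$218 l{\left(9 \right)} + F{\left(-13,-15 \right)} = 218 \cdot 10 \cdot 9 + 2 \left(-15\right) \frac{1}{-13 - 13} = 218 \cdot 90 + 2 \left(-15\right) \frac{1}{-26} = 19620 + 2 \left(-15\right) \left(- \frac{1}{26}\right) = 19620 + \frac{15}{13} = \frac{255075}{13}$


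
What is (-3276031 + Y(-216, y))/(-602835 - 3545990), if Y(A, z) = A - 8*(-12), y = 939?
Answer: 3276151/4148825 ≈ 0.78966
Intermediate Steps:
Y(A, z) = 96 + A (Y(A, z) = A + 96 = 96 + A)
(-3276031 + Y(-216, y))/(-602835 - 3545990) = (-3276031 + (96 - 216))/(-602835 - 3545990) = (-3276031 - 120)/(-4148825) = -3276151*(-1/4148825) = 3276151/4148825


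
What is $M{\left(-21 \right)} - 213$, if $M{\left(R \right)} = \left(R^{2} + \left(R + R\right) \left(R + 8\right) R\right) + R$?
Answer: $-11259$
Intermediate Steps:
$M{\left(R \right)} = R + R^{2} + 2 R^{2} \left(8 + R\right)$ ($M{\left(R \right)} = \left(R^{2} + 2 R \left(8 + R\right) R\right) + R = \left(R^{2} + 2 R^{2} \left(8 + R\right)\right) + R = R + R^{2} + 2 R^{2} \left(8 + R\right)$)
$M{\left(-21 \right)} - 213 = - 21 \left(1 + 2 \left(-21\right)^{2} + 17 \left(-21\right)\right) - 213 = - 21 \left(1 + 2 \cdot 441 - 357\right) - 213 = - 21 \left(1 + 882 - 357\right) - 213 = \left(-21\right) 526 - 213 = -11046 - 213 = -11259$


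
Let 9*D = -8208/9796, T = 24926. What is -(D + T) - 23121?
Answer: -117666875/2449 ≈ -48047.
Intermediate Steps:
D = -228/2449 (D = (-8208/9796)/9 = (-8208*1/9796)/9 = (⅑)*(-2052/2449) = -228/2449 ≈ -0.093099)
-(D + T) - 23121 = -(-228/2449 + 24926) - 23121 = -1*61043546/2449 - 23121 = -61043546/2449 - 23121 = -117666875/2449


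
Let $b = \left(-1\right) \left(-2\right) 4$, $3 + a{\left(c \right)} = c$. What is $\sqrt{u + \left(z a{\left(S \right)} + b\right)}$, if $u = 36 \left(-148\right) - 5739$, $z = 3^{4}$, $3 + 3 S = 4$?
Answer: $5 i \sqrt{451} \approx 106.18 i$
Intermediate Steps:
$S = \frac{1}{3}$ ($S = -1 + \frac{1}{3} \cdot 4 = -1 + \frac{4}{3} = \frac{1}{3} \approx 0.33333$)
$a{\left(c \right)} = -3 + c$
$z = 81$
$b = 8$ ($b = 2 \cdot 4 = 8$)
$u = -11067$ ($u = -5328 - 5739 = -11067$)
$\sqrt{u + \left(z a{\left(S \right)} + b\right)} = \sqrt{-11067 + \left(81 \left(-3 + \frac{1}{3}\right) + 8\right)} = \sqrt{-11067 + \left(81 \left(- \frac{8}{3}\right) + 8\right)} = \sqrt{-11067 + \left(-216 + 8\right)} = \sqrt{-11067 - 208} = \sqrt{-11275} = 5 i \sqrt{451}$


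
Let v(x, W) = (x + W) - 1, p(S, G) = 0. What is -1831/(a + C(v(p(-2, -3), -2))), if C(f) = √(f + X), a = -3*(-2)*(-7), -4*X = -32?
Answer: 76902/1759 + 1831*√5/1759 ≈ 46.047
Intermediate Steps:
v(x, W) = -1 + W + x (v(x, W) = (W + x) - 1 = -1 + W + x)
X = 8 (X = -¼*(-32) = 8)
a = -42 (a = 6*(-7) = -42)
C(f) = √(8 + f) (C(f) = √(f + 8) = √(8 + f))
-1831/(a + C(v(p(-2, -3), -2))) = -1831/(-42 + √(8 + (-1 - 2 + 0))) = -1831/(-42 + √(8 - 3)) = -1831/(-42 + √5)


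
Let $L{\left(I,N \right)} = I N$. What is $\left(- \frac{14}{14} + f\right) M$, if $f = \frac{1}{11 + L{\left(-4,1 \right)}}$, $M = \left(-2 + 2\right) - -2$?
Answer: $- \frac{12}{7} \approx -1.7143$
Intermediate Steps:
$M = 2$ ($M = 0 + 2 = 2$)
$f = \frac{1}{7}$ ($f = \frac{1}{11 - 4} = \frac{1}{7} \approx 0.14286$)
$\left(- \frac{14}{14} + f\right) M = \left(- \frac{14}{14} + \frac{1}{7}\right) 2 = \left(\left(-14\right) \frac{1}{14} + \frac{1}{7}\right) 2 = \left(-1 + \frac{1}{7}\right) 2 = \left(- \frac{6}{7}\right) 2 = - \frac{12}{7}$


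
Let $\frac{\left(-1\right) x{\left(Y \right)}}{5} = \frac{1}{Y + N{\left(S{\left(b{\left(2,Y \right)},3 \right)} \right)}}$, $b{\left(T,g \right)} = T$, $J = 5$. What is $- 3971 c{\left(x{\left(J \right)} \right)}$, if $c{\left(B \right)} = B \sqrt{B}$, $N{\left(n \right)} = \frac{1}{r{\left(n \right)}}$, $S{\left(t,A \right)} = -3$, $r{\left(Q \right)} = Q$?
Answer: $\frac{59565 i \sqrt{210}}{196} \approx 4404.0 i$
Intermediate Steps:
$N{\left(n \right)} = \frac{1}{n}$
$x{\left(Y \right)} = - \frac{5}{- \frac{1}{3} + Y}$ ($x{\left(Y \right)} = - \frac{5}{Y + \frac{1}{-3}} = - \frac{5}{Y - \frac{1}{3}} = - \frac{5}{- \frac{1}{3} + Y}$)
$c{\left(B \right)} = B^{\frac{3}{2}}$
$- 3971 c{\left(x{\left(J \right)} \right)} = - 3971 \left(- \frac{15}{-1 + 3 \cdot 5}\right)^{\frac{3}{2}} = - 3971 \left(- \frac{15}{-1 + 15}\right)^{\frac{3}{2}} = - 3971 \left(- \frac{15}{14}\right)^{\frac{3}{2}} = - 3971 \left(- \frac{15 i \sqrt{210}}{196}\right) = \frac{59565 i \sqrt{210}}{196}$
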